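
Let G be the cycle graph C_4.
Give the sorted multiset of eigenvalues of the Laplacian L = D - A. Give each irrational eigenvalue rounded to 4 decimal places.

The graph has 4 vertices and degree multiset [2, 2, 2, 2]; D is the diagonal matrix of degrees and L = D - A. The multiplicity of 0 as a Laplacian eigenvalue equals the number of connected components.

[0, 2, 2, 4]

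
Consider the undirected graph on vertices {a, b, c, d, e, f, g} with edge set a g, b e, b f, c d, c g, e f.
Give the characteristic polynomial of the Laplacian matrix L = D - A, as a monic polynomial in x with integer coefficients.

x^7 - 12x^6 + 55x^5 - 118x^4 + 114x^3 - 36x^2

With the vertex order [a, b, c, d, e, f, g], the degrees are [1, 2, 2, 1, 2, 2, 2], giving D = diag(1, 2, 2, 1, 2, 2, 2) and L = D - A. L has integer entries, so p(x) = det(xI - L) has integer coefficients. Expanding the determinant yields x^7 - 12x^6 + 55x^5 - 118x^4 + 114x^3 - 36x^2. Since p(0) = det(-L) = 0, x divides p(x). There are 2 zeros in the spectrum, matching the 2 components. The eigenvalues sum to 12, which equals trace(L) = 2|E|.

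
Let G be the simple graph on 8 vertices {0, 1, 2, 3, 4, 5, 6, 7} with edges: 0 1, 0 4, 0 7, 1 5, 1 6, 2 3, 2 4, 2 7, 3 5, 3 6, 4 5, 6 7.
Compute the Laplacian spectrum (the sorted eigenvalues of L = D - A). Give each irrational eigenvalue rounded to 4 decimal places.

[0, 2, 2, 2, 4, 4, 4, 6]

Each diagonal entry of L is the vertex degree and each off-diagonal entry is -1 where an edge is present, 0 otherwise; in the order [0, 1, 2, 3, 4, 5, 6, 7] the diagonal is [3, 3, 3, 3, 3, 3, 3, 3]. Diagonalising L (or applying a numerical eigensolver to the 8x8 matrix) gives the spectrum above. The single zero eigenvalue shows the graph is connected. The largest eigenvalue, 6, is at most the vertex count 8.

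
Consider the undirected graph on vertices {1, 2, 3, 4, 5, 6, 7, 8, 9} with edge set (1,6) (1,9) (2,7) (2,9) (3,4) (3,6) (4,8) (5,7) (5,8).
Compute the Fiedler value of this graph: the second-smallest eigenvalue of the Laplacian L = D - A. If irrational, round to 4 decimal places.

0.4679

Reading degrees in the order [1, 2, 3, 4, 5, 6, 7, 8, 9] gives [2, 2, 2, 2, 2, 2, 2, 2, 2]; set D = diag(2, 2, 2, 2, 2, 2, 2, 2, 2) and form L = D - A. The sorted Laplacian eigenvalues are [0, 0.4679, 0.4679, 1.6527, 1.6527, 3, 3, 3.8794, 3.8794]; the algebraic connectivity is the second entry, 0.4679. There is one zero in the spectrum, matching the 1 component.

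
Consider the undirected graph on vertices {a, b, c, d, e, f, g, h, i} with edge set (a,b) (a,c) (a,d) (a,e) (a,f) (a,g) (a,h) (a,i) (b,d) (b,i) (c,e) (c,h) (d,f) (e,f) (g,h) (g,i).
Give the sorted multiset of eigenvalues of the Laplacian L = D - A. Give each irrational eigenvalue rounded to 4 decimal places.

[0, 1.5858, 1.5858, 3, 3, 4.4142, 4.4142, 5, 9]

Each diagonal entry of L is the vertex degree and each off-diagonal entry is -1 where an edge is present, 0 otherwise; in the order [a, b, c, d, e, f, g, h, i] the diagonal is [8, 3, 3, 3, 3, 3, 3, 3, 3]. L is symmetric positive semidefinite, so every eigenvalue is real and nonnegative.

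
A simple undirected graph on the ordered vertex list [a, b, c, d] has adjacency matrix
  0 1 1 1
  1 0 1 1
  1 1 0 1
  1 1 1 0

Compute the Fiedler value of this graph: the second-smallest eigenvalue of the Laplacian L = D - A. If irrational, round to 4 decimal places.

Reading degrees in the order [a, b, c, d] gives [3, 3, 3, 3]; set D = diag(3, 3, 3, 3) and form L = D - A. The smallest Laplacian eigenvalue is always 0. The next one, lambda_2 = 4, measures how hard the graph is to disconnect: larger values mean better connectivity. By the matrix-tree theorem the graph has (1/4) * product of the nonzero eigenvalues = 16 spanning trees.

4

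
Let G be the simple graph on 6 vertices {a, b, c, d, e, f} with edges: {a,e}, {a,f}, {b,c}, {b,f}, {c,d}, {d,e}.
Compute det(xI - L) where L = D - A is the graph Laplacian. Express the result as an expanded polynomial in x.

x^6 - 12x^5 + 54x^4 - 112x^3 + 105x^2 - 36x

Each diagonal entry of L is the vertex degree and each off-diagonal entry is -1 where an edge is present, 0 otherwise; in the order [a, b, c, d, e, f] the diagonal is [2, 2, 2, 2, 2, 2]. The eigenvalues of L are [0, 1, 1, 3, 3, 4]; the characteristic polynomial is the product of (x - lambda_i), which multiplies out to x^6 - 12x^5 + 54x^4 - 112x^3 + 105x^2 - 36x. Since p(0) = det(-L) = 0, x divides p(x).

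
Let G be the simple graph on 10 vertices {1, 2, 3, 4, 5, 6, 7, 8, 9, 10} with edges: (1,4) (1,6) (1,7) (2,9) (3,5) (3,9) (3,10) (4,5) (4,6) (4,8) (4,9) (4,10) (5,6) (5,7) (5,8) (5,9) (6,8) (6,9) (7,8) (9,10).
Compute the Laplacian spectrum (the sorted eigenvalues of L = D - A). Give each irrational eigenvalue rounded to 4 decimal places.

[0, 0.8791, 1.6492, 3.1424, 3.4359, 3.8170, 5.4380, 6.5859, 7.4185, 7.6340]

Reading degrees in the order [1, 2, 3, 4, 5, 6, 7, 8, 9, 10] gives [3, 1, 3, 6, 6, 5, 3, 4, 6, 3]; set D = diag(3, 1, 3, 6, 6, 5, 3, 4, 6, 3) and form L = D - A. Diagonalising L (or applying a numerical eigensolver to the 10x10 matrix) gives the spectrum above. The single zero eigenvalue shows the graph is connected.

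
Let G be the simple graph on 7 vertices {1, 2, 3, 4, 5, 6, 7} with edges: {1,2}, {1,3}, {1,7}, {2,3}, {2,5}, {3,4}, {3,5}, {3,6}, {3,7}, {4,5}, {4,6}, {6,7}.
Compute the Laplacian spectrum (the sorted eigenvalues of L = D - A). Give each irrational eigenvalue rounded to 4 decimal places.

With the vertex order [1, 2, 3, 4, 5, 6, 7], the degrees are [3, 3, 6, 3, 3, 3, 3], giving D = diag(3, 3, 6, 3, 3, 3, 3) and L = D - A. Diagonalising L (or applying a numerical eigensolver to the 7x7 matrix) gives the spectrum above. There is one zero in the spectrum, matching the 1 component. The largest eigenvalue, 7, is at most the vertex count 7.

[0, 2, 2, 4, 4, 5, 7]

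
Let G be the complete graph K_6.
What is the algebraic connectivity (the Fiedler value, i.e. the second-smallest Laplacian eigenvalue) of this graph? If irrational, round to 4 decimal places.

6

The graph has 6 vertices and degree multiset [5, 5, 5, 5, 5, 5]; D is the diagonal matrix of degrees and L = D - A. The sorted Laplacian eigenvalues are [0, 6, 6, 6, 6, 6]; the algebraic connectivity is the second entry, 6. By the matrix-tree theorem the graph has (1/6) * product of the nonzero eigenvalues = 1296 spanning trees. The largest eigenvalue, 6, is at most the vertex count 6.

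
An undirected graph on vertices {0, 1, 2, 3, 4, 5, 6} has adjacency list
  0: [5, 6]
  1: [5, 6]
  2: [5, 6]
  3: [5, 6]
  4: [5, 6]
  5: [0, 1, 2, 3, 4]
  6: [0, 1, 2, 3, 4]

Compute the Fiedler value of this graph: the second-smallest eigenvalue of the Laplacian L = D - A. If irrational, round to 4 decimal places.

Reading degrees in the order [0, 1, 2, 3, 4, 5, 6] gives [2, 2, 2, 2, 2, 5, 5]; set D = diag(2, 2, 2, 2, 2, 5, 5) and form L = D - A. Computing the eigenvalues of L and sorting gives [0, 2, 2, 2, 2, 5, 7]. The Fiedler value lambda_2 = 2 is strictly positive, so the graph is connected. There is one zero in the spectrum, matching the 1 component.

2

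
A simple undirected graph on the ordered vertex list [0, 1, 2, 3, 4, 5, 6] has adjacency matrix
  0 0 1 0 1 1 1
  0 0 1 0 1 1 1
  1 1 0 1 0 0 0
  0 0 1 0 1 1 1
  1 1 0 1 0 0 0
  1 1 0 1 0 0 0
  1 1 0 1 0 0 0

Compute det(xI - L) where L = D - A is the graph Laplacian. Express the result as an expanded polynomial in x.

With the vertex order [0, 1, 2, 3, 4, 5, 6], the degrees are [4, 4, 3, 4, 3, 3, 3], giving D = diag(4, 4, 3, 4, 3, 3, 3) and L = D - A. L has integer entries, so p(x) = det(xI - L) has integer coefficients. Expanding the determinant yields x^7 - 24x^6 + 234x^5 - 1192x^4 + 3357x^3 - 4968x^2 + 3024x. The coefficient of x^6 equals -trace(L) = -24, matching the sum of degrees. The eigenvalues sum to 24, which equals trace(L) = 2|E|. There is one zero in the spectrum, matching the 1 component.

x^7 - 24x^6 + 234x^5 - 1192x^4 + 3357x^3 - 4968x^2 + 3024x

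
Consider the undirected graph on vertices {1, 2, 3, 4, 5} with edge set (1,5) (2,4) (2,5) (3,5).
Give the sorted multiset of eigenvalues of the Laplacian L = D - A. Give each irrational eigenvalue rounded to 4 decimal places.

With the vertex order [1, 2, 3, 4, 5], the degrees are [1, 2, 1, 1, 3], giving D = diag(1, 2, 1, 1, 3) and L = D - A. Diagonalising L (or applying a numerical eigensolver to the 5x5 matrix) gives the spectrum above. The eigenvalues sum to 8, which equals trace(L) = 2|E|. By the matrix-tree theorem the graph has (1/5) * product of the nonzero eigenvalues = 1 spanning tree.

[0, 0.5188, 1, 2.3111, 4.1701]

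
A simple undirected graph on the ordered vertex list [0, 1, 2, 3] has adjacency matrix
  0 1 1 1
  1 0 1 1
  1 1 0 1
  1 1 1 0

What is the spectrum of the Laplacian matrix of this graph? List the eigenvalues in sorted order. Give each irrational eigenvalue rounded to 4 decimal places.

[0, 4, 4, 4]

Each diagonal entry of L is the vertex degree and each off-diagonal entry is -1 where an edge is present, 0 otherwise; in the order [0, 1, 2, 3] the diagonal is [3, 3, 3, 3]. L is symmetric positive semidefinite, so every eigenvalue is real and nonnegative. The largest eigenvalue, 4, is at most the vertex count 4. The eigenvalues sum to 12, which equals trace(L) = 2|E|.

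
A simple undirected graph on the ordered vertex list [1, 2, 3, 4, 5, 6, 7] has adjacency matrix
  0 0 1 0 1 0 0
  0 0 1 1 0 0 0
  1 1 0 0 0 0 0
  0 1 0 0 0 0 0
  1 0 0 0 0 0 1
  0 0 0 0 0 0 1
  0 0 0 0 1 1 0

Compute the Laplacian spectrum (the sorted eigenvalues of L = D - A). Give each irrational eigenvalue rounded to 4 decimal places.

With the vertex order [1, 2, 3, 4, 5, 6, 7], the degrees are [2, 2, 2, 1, 2, 1, 2], giving D = diag(2, 2, 2, 1, 2, 1, 2) and L = D - A. L is symmetric positive semidefinite, so every eigenvalue is real and nonnegative. The single zero eigenvalue shows the graph is connected. By the matrix-tree theorem the graph has (1/7) * product of the nonzero eigenvalues = 1 spanning tree. The eigenvalues sum to 12, which equals trace(L) = 2|E|.

[0, 0.1981, 0.7530, 1.5550, 2.4450, 3.2470, 3.8019]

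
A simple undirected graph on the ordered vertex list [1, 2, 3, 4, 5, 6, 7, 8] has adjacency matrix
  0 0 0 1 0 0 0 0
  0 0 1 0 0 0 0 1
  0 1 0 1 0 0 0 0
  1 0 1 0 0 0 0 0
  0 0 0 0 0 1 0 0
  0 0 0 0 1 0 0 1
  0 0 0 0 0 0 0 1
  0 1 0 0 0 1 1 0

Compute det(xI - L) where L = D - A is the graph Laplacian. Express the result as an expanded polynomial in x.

Reading degrees in the order [1, 2, 3, 4, 5, 6, 7, 8] gives [1, 2, 2, 2, 1, 2, 1, 3]; set D = diag(1, 2, 2, 2, 1, 2, 1, 3) and form L = D - A. Computing det(xI - L) by cofactor expansion (or equivalently via sum-over-permutations) gives x^8 - 14x^7 + 77x^6 - 212x^5 + 308x^4 - 228x^3 + 76x^2 - 8x. The constant term is 0 because L is singular (the all-ones vector lies in its kernel).

x^8 - 14x^7 + 77x^6 - 212x^5 + 308x^4 - 228x^3 + 76x^2 - 8x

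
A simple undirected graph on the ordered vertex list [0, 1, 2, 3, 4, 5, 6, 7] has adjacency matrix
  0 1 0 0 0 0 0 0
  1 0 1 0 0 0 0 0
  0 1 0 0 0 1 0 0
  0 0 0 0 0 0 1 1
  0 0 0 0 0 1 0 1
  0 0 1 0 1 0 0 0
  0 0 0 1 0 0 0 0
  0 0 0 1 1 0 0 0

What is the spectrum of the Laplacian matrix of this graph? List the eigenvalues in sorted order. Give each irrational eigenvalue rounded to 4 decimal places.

[0, 0.1522, 0.5858, 1.2346, 2, 2.7654, 3.4142, 3.8478]

Reading degrees in the order [0, 1, 2, 3, 4, 5, 6, 7] gives [1, 2, 2, 2, 2, 2, 1, 2]; set D = diag(1, 2, 2, 2, 2, 2, 1, 2) and form L = D - A. L is symmetric positive semidefinite, so every eigenvalue is real and nonnegative. The single zero eigenvalue shows the graph is connected. By the matrix-tree theorem the graph has (1/8) * product of the nonzero eigenvalues = 1 spanning tree. The largest eigenvalue, 3.8478, is at most the vertex count 8.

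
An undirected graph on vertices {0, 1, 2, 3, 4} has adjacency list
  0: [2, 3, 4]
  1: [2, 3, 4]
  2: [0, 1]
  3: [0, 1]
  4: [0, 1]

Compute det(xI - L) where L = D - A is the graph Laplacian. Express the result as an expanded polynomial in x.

x^5 - 12x^4 + 51x^3 - 92x^2 + 60x

Reading degrees in the order [0, 1, 2, 3, 4] gives [3, 3, 2, 2, 2]; set D = diag(3, 3, 2, 2, 2) and form L = D - A. Computing det(xI - L) by cofactor expansion (or equivalently via sum-over-permutations) gives x^5 - 12x^4 + 51x^3 - 92x^2 + 60x. The coefficient of x^4 equals -trace(L) = -12, matching the sum of degrees. There is one zero in the spectrum, matching the 1 component.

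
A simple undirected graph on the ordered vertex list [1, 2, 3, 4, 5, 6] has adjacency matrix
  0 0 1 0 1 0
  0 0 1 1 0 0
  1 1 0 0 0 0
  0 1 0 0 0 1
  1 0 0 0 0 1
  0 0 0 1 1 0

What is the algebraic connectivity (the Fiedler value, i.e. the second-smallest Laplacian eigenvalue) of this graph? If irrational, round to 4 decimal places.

With the vertex order [1, 2, 3, 4, 5, 6], the degrees are [2, 2, 2, 2, 2, 2], giving D = diag(2, 2, 2, 2, 2, 2) and L = D - A. The smallest Laplacian eigenvalue is always 0. The next one, lambda_2 = 1, measures how hard the graph is to disconnect: larger values mean better connectivity. The eigenvalues sum to 12, which equals trace(L) = 2|E|.

1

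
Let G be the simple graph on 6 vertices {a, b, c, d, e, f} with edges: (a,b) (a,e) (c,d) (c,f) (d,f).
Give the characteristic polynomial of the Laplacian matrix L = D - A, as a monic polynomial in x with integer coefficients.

x^6 - 10x^5 + 36x^4 - 54x^3 + 27x^2

With the vertex order [a, b, c, d, e, f], the degrees are [2, 1, 2, 2, 1, 2], giving D = diag(2, 1, 2, 2, 1, 2) and L = D - A. L has integer entries, so p(x) = det(xI - L) has integer coefficients. Expanding the determinant yields x^6 - 10x^5 + 36x^4 - 54x^3 + 27x^2. The constant term is 0 because L is singular (the all-ones vector lies in its kernel). The eigenvalues sum to 10, which equals trace(L) = 2|E|. There are 2 zeros in the spectrum, matching the 2 components.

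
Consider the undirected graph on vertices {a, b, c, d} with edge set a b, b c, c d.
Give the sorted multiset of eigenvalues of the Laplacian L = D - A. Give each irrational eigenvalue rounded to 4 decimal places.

With the vertex order [a, b, c, d], the degrees are [1, 2, 2, 1], giving D = diag(1, 2, 2, 1) and L = D - A. Since every row of L sums to 0, the all-ones vector is in the kernel and 0 is an eigenvalue. The single zero eigenvalue shows the graph is connected. By the matrix-tree theorem the graph has (1/4) * product of the nonzero eigenvalues = 1 spanning tree. The largest eigenvalue, 3.4142, is at most the vertex count 4.

[0, 0.5858, 2, 3.4142]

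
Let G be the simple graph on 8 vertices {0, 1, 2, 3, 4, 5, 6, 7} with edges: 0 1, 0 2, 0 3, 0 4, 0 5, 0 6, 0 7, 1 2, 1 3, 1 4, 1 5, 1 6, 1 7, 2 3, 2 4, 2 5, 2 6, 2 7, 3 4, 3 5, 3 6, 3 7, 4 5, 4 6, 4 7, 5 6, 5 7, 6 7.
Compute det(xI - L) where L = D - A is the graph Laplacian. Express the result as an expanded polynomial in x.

x^8 - 56x^7 + 1344x^6 - 17920x^5 + 143360x^4 - 688128x^3 + 1835008x^2 - 2097152x

Each diagonal entry of L is the vertex degree and each off-diagonal entry is -1 where an edge is present, 0 otherwise; in the order [0, 1, 2, 3, 4, 5, 6, 7] the diagonal is [7, 7, 7, 7, 7, 7, 7, 7]. Computing det(xI - L) by cofactor expansion (or equivalently via sum-over-permutations) gives x^8 - 56x^7 + 1344x^6 - 17920x^5 + 143360x^4 - 688128x^3 + 1835008x^2 - 2097152x. The constant term is 0 because L is singular (the all-ones vector lies in its kernel). The eigenvalues sum to 56, which equals trace(L) = 2|E|.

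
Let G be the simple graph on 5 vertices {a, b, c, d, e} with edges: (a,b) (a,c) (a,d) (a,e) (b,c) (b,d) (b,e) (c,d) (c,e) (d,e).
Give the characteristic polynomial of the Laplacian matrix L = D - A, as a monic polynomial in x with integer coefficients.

With the vertex order [a, b, c, d, e], the degrees are [4, 4, 4, 4, 4], giving D = diag(4, 4, 4, 4, 4) and L = D - A. The eigenvalues of L are [0, 5, 5, 5, 5]; the characteristic polynomial is the product of (x - lambda_i), which multiplies out to x^5 - 20x^4 + 150x^3 - 500x^2 + 625x. The coefficient of x^4 equals -trace(L) = -20, matching the sum of degrees. The largest eigenvalue, 5, is at most the vertex count 5. There is one zero in the spectrum, matching the 1 component.

x^5 - 20x^4 + 150x^3 - 500x^2 + 625x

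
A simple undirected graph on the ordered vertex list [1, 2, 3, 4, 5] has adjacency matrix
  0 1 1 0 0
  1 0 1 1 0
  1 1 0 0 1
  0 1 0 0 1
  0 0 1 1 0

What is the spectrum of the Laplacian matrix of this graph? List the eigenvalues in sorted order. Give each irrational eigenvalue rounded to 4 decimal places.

[0, 1.3820, 2.3820, 3.6180, 4.6180]

Reading degrees in the order [1, 2, 3, 4, 5] gives [2, 3, 3, 2, 2]; set D = diag(2, 3, 3, 2, 2) and form L = D - A. Since every row of L sums to 0, the all-ones vector is in the kernel and 0 is an eigenvalue. The single zero eigenvalue shows the graph is connected. By the matrix-tree theorem the graph has (1/5) * product of the nonzero eigenvalues = 11 spanning trees.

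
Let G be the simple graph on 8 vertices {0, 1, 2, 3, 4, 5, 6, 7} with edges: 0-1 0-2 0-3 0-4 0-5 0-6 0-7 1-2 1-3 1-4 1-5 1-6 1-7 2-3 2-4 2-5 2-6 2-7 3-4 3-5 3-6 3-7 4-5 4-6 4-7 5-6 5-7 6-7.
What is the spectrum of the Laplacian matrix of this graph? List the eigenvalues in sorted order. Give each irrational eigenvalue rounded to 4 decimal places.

Each diagonal entry of L is the vertex degree and each off-diagonal entry is -1 where an edge is present, 0 otherwise; in the order [0, 1, 2, 3, 4, 5, 6, 7] the diagonal is [7, 7, 7, 7, 7, 7, 7, 7]. Diagonalising L (or applying a numerical eigensolver to the 8x8 matrix) gives the spectrum above. By the matrix-tree theorem the graph has (1/8) * product of the nonzero eigenvalues = 262144 spanning trees.

[0, 8, 8, 8, 8, 8, 8, 8]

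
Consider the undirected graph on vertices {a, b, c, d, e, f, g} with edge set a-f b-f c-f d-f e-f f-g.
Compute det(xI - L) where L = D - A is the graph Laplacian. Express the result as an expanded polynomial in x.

Reading degrees in the order [a, b, c, d, e, f, g] gives [1, 1, 1, 1, 1, 6, 1]; set D = diag(1, 1, 1, 1, 1, 6, 1) and form L = D - A. L has integer entries, so p(x) = det(xI - L) has integer coefficients. Expanding the determinant yields x^7 - 12x^6 + 45x^5 - 80x^4 + 75x^3 - 36x^2 + 7x. The constant term is 0 because L is singular (the all-ones vector lies in its kernel).

x^7 - 12x^6 + 45x^5 - 80x^4 + 75x^3 - 36x^2 + 7x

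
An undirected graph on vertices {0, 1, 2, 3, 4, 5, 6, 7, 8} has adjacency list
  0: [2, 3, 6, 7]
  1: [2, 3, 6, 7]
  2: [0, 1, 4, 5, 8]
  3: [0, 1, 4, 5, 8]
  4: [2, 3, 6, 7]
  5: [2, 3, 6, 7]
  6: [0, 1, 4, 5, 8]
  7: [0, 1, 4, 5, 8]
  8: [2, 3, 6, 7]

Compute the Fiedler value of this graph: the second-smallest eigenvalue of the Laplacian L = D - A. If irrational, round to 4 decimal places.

With the vertex order [0, 1, 2, 3, 4, 5, 6, 7, 8], the degrees are [4, 4, 5, 5, 4, 4, 5, 5, 4], giving D = diag(4, 4, 5, 5, 4, 4, 5, 5, 4) and L = D - A. The smallest Laplacian eigenvalue is always 0. The next one, lambda_2 = 4, measures how hard the graph is to disconnect: larger values mean better connectivity.

4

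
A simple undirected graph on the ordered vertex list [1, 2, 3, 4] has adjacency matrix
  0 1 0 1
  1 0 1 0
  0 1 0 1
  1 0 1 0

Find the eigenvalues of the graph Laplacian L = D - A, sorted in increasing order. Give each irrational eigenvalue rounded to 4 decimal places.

[0, 2, 2, 4]

Each diagonal entry of L is the vertex degree and each off-diagonal entry is -1 where an edge is present, 0 otherwise; in the order [1, 2, 3, 4] the diagonal is [2, 2, 2, 2]. L is symmetric positive semidefinite, so every eigenvalue is real and nonnegative. There is one zero in the spectrum, matching the 1 component.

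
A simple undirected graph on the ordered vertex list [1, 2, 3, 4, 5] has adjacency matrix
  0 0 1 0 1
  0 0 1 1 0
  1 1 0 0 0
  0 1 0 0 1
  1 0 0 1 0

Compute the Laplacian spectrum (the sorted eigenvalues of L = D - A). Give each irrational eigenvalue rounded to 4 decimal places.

Reading degrees in the order [1, 2, 3, 4, 5] gives [2, 2, 2, 2, 2]; set D = diag(2, 2, 2, 2, 2) and form L = D - A. The multiplicity of 0 as a Laplacian eigenvalue equals the number of connected components. There is one zero in the spectrum, matching the 1 component.

[0, 1.3820, 1.3820, 3.6180, 3.6180]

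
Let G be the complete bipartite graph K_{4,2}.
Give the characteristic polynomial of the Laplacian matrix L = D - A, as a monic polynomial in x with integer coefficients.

The graph has 6 vertices and degree multiset [4, 4, 2, 2, 2, 2]; D is the diagonal matrix of degrees and L = D - A. L has integer entries, so p(x) = det(xI - L) has integer coefficients. Expanding the determinant yields x^6 - 16x^5 + 96x^4 - 272x^3 + 368x^2 - 192x. Since p(0) = det(-L) = 0, x divides p(x). By the matrix-tree theorem the graph has (1/6) * product of the nonzero eigenvalues = 32 spanning trees.

x^6 - 16x^5 + 96x^4 - 272x^3 + 368x^2 - 192x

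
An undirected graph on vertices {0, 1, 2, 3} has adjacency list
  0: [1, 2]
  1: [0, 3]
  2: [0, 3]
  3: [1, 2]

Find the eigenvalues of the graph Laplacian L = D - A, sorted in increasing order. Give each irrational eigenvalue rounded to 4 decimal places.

[0, 2, 2, 4]

Reading degrees in the order [0, 1, 2, 3] gives [2, 2, 2, 2]; set D = diag(2, 2, 2, 2) and form L = D - A. The multiplicity of 0 as a Laplacian eigenvalue equals the number of connected components. The single zero eigenvalue shows the graph is connected.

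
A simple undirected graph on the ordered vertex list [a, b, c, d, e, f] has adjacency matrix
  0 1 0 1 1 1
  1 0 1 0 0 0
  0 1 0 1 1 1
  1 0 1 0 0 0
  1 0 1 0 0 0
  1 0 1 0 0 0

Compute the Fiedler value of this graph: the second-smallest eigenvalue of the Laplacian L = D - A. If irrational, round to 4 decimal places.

Reading degrees in the order [a, b, c, d, e, f] gives [4, 2, 4, 2, 2, 2]; set D = diag(4, 2, 4, 2, 2, 2) and form L = D - A. Computing the eigenvalues of L and sorting gives [0, 2, 2, 2, 4, 6]. The Fiedler value lambda_2 = 2 is strictly positive, so the graph is connected. The eigenvalues sum to 16, which equals trace(L) = 2|E|.

2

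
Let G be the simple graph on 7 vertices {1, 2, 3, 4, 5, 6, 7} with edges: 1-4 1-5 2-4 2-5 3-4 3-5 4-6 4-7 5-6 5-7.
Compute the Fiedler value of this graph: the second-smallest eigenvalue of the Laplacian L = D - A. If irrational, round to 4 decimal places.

With the vertex order [1, 2, 3, 4, 5, 6, 7], the degrees are [2, 2, 2, 5, 5, 2, 2], giving D = diag(2, 2, 2, 5, 5, 2, 2) and L = D - A. Computing the eigenvalues of L and sorting gives [0, 2, 2, 2, 2, 5, 7]. The Fiedler value lambda_2 = 2 is strictly positive, so the graph is connected. By the matrix-tree theorem the graph has (1/7) * product of the nonzero eigenvalues = 80 spanning trees. The eigenvalues sum to 20, which equals trace(L) = 2|E|.

2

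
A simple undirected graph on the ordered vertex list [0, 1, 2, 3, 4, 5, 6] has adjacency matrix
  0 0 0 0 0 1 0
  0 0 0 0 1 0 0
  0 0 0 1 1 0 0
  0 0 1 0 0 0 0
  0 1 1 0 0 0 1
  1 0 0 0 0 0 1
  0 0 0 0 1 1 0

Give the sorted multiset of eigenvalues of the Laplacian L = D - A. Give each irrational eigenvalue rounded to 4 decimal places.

[0, 0.2603, 0.6262, 1.4055, 2.2742, 3.0996, 4.3342]

With the vertex order [0, 1, 2, 3, 4, 5, 6], the degrees are [1, 1, 2, 1, 3, 2, 2], giving D = diag(1, 1, 2, 1, 3, 2, 2) and L = D - A. L is symmetric positive semidefinite, so every eigenvalue is real and nonnegative.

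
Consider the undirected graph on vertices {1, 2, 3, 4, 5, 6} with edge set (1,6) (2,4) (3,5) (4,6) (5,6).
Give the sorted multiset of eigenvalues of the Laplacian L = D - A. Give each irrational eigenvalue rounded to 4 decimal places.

Each diagonal entry of L is the vertex degree and each off-diagonal entry is -1 where an edge is present, 0 otherwise; in the order [1, 2, 3, 4, 5, 6] the diagonal is [1, 1, 1, 2, 2, 3]. Diagonalising L (or applying a numerical eigensolver to the 6x6 matrix) gives the spectrum above. The single zero eigenvalue shows the graph is connected. The largest eigenvalue, 4.3028, is at most the vertex count 6. The eigenvalues sum to 10, which equals trace(L) = 2|E|.

[0, 0.3820, 0.6972, 2, 2.6180, 4.3028]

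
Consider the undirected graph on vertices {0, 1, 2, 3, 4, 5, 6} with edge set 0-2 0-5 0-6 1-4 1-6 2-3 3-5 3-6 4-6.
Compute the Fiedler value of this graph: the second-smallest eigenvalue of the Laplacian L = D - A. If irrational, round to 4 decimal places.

0.6766

With the vertex order [0, 1, 2, 3, 4, 5, 6], the degrees are [3, 2, 2, 3, 2, 2, 4], giving D = diag(3, 2, 2, 3, 2, 2, 4) and L = D - A. The sorted Laplacian eigenvalues are [0, 0.6766, 2, 3, 3, 3.6421, 5.6813]; the algebraic connectivity is the second entry, 0.6766. The eigenvalues sum to 18, which equals trace(L) = 2|E|.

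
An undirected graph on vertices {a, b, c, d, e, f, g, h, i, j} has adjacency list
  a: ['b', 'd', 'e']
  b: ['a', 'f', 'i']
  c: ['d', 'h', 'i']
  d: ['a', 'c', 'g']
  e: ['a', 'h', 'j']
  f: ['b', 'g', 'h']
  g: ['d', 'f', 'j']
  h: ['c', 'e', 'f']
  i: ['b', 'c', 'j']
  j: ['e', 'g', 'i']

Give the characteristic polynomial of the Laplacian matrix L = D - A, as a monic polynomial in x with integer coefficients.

x^10 - 30x^9 + 390x^8 - 2880x^7 + 13305x^6 - 39882x^5 + 77640x^4 - 94800x^3 + 66000x^2 - 20000x

With the vertex order [a, b, c, d, e, f, g, h, i, j], the degrees are [3, 3, 3, 3, 3, 3, 3, 3, 3, 3], giving D = diag(3, 3, 3, 3, 3, 3, 3, 3, 3, 3) and L = D - A. The eigenvalues of L are [0, 2, 2, 2, 2, 2, 5, 5, 5, 5]; the characteristic polynomial is the product of (x - lambda_i), which multiplies out to x^10 - 30x^9 + 390x^8 - 2880x^7 + 13305x^6 - 39882x^5 + 77640x^4 - 94800x^3 + 66000x^2 - 20000x. Since p(0) = det(-L) = 0, x divides p(x). There is one zero in the spectrum, matching the 1 component.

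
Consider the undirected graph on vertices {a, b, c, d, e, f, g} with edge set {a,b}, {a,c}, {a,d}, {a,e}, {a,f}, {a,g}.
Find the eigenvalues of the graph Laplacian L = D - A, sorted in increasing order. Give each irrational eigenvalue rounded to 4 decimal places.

With the vertex order [a, b, c, d, e, f, g], the degrees are [6, 1, 1, 1, 1, 1, 1], giving D = diag(6, 1, 1, 1, 1, 1, 1) and L = D - A. Diagonalising L (or applying a numerical eigensolver to the 7x7 matrix) gives the spectrum above. There is one zero in the spectrum, matching the 1 component. The largest eigenvalue, 7, is at most the vertex count 7.

[0, 1, 1, 1, 1, 1, 7]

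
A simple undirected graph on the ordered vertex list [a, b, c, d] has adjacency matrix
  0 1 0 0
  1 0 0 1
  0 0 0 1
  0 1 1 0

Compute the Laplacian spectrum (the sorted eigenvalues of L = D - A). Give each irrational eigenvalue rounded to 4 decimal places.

Reading degrees in the order [a, b, c, d] gives [1, 2, 1, 2]; set D = diag(1, 2, 1, 2) and form L = D - A. L is symmetric positive semidefinite, so every eigenvalue is real and nonnegative. There is one zero in the spectrum, matching the 1 component. By the matrix-tree theorem the graph has (1/4) * product of the nonzero eigenvalues = 1 spanning tree.

[0, 0.5858, 2, 3.4142]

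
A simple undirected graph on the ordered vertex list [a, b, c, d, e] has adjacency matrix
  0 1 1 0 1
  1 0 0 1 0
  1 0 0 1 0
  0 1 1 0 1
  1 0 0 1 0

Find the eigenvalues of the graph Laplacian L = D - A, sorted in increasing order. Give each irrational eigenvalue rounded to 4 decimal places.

[0, 2, 2, 3, 5]

Reading degrees in the order [a, b, c, d, e] gives [3, 2, 2, 3, 2]; set D = diag(3, 2, 2, 3, 2) and form L = D - A. L is symmetric positive semidefinite, so every eigenvalue is real and nonnegative. The eigenvalues sum to 12, which equals trace(L) = 2|E|. The largest eigenvalue, 5, is at most the vertex count 5.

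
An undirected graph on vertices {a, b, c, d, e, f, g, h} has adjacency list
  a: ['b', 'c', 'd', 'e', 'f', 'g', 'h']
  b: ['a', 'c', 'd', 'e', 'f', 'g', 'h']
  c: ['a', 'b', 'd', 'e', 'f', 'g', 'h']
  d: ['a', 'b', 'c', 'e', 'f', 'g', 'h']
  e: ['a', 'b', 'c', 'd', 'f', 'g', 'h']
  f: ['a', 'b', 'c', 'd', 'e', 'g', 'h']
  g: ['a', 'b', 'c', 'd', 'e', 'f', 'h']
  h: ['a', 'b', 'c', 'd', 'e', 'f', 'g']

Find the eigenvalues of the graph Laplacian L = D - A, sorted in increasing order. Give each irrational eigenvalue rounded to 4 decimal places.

[0, 8, 8, 8, 8, 8, 8, 8]

Each diagonal entry of L is the vertex degree and each off-diagonal entry is -1 where an edge is present, 0 otherwise; in the order [a, b, c, d, e, f, g, h] the diagonal is [7, 7, 7, 7, 7, 7, 7, 7]. Diagonalising L (or applying a numerical eigensolver to the 8x8 matrix) gives the spectrum above. The single zero eigenvalue shows the graph is connected. By the matrix-tree theorem the graph has (1/8) * product of the nonzero eigenvalues = 262144 spanning trees.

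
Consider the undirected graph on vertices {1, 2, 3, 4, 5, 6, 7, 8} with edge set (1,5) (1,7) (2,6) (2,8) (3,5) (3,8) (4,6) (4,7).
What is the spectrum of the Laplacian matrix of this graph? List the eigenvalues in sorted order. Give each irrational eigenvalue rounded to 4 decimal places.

[0, 0.5858, 0.5858, 2, 2, 3.4142, 3.4142, 4]

Each diagonal entry of L is the vertex degree and each off-diagonal entry is -1 where an edge is present, 0 otherwise; in the order [1, 2, 3, 4, 5, 6, 7, 8] the diagonal is [2, 2, 2, 2, 2, 2, 2, 2]. Since every row of L sums to 0, the all-ones vector is in the kernel and 0 is an eigenvalue. By the matrix-tree theorem the graph has (1/8) * product of the nonzero eigenvalues = 8 spanning trees.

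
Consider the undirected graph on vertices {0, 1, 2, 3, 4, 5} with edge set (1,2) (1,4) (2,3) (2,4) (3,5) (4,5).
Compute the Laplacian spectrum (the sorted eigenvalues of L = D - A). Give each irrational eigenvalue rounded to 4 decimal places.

Each diagonal entry of L is the vertex degree and each off-diagonal entry is -1 where an edge is present, 0 otherwise; in the order [0, 1, 2, 3, 4, 5] the diagonal is [0, 2, 3, 2, 3, 2]. Since every row of L sums to 0, the all-ones vector is in the kernel and 0 is an eigenvalue. The 2 zero eigenvalues correspond to the 2 connected components. The eigenvalues sum to 12, which equals trace(L) = 2|E|. There are 2 zeros in the spectrum, matching the 2 components.

[0, 0, 1.3820, 2.3820, 3.6180, 4.6180]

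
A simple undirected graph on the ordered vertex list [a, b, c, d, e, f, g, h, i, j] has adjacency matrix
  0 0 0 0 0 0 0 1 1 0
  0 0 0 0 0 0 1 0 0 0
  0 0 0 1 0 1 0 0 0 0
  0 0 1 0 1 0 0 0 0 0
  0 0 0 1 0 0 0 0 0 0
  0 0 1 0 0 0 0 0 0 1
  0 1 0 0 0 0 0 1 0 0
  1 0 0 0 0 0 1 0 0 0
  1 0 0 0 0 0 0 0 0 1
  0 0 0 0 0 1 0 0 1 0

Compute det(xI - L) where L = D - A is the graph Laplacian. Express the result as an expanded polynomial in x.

x^10 - 18x^9 + 136x^8 - 560x^7 + 1365x^6 - 2002x^5 + 1716x^4 - 792x^3 + 165x^2 - 10x

With the vertex order [a, b, c, d, e, f, g, h, i, j], the degrees are [2, 1, 2, 2, 1, 2, 2, 2, 2, 2], giving D = diag(2, 1, 2, 2, 1, 2, 2, 2, 2, 2) and L = D - A. L has integer entries, so p(x) = det(xI - L) has integer coefficients. Expanding the determinant yields x^10 - 18x^9 + 136x^8 - 560x^7 + 1365x^6 - 2002x^5 + 1716x^4 - 792x^3 + 165x^2 - 10x. The constant term is 0 because L is singular (the all-ones vector lies in its kernel). The largest eigenvalue, 3.9021, is at most the vertex count 10. By the matrix-tree theorem the graph has (1/10) * product of the nonzero eigenvalues = 1 spanning tree.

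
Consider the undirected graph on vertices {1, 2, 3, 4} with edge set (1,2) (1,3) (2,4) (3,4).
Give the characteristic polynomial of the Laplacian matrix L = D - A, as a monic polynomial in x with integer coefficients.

x^4 - 8x^3 + 20x^2 - 16x

Each diagonal entry of L is the vertex degree and each off-diagonal entry is -1 where an edge is present, 0 otherwise; in the order [1, 2, 3, 4] the diagonal is [2, 2, 2, 2]. The eigenvalues of L are [0, 2, 2, 4]; the characteristic polynomial is the product of (x - lambda_i), which multiplies out to x^4 - 8x^3 + 20x^2 - 16x. The coefficient of x^3 equals -trace(L) = -8, matching the sum of degrees.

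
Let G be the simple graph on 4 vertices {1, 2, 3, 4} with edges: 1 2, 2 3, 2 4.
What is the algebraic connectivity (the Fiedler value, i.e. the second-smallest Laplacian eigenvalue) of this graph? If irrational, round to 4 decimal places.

Each diagonal entry of L is the vertex degree and each off-diagonal entry is -1 where an edge is present, 0 otherwise; in the order [1, 2, 3, 4] the diagonal is [1, 3, 1, 1]. The smallest Laplacian eigenvalue is always 0. The next one, lambda_2 = 1, measures how hard the graph is to disconnect: larger values mean better connectivity. The largest eigenvalue, 4, is at most the vertex count 4.

1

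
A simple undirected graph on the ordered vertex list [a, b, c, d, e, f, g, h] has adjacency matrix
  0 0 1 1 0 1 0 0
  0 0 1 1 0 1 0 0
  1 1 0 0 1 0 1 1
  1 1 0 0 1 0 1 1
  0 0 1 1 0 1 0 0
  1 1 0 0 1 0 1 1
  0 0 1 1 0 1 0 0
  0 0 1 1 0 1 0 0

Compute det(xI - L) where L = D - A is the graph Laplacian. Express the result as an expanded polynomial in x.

x^8 - 30x^7 + 375x^6 - 2540x^5 + 10095x^4 - 23598x^3 + 30105x^2 - 16200x

With the vertex order [a, b, c, d, e, f, g, h], the degrees are [3, 3, 5, 5, 3, 5, 3, 3], giving D = diag(3, 3, 5, 5, 3, 5, 3, 3) and L = D - A. L has integer entries, so p(x) = det(xI - L) has integer coefficients. Expanding the determinant yields x^8 - 30x^7 + 375x^6 - 2540x^5 + 10095x^4 - 23598x^3 + 30105x^2 - 16200x. Since p(0) = det(-L) = 0, x divides p(x). There is one zero in the spectrum, matching the 1 component.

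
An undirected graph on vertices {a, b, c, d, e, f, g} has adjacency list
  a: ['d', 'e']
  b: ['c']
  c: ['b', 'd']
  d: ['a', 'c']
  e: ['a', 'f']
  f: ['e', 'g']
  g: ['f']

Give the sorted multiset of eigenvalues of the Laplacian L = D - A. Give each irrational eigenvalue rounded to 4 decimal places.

[0, 0.1981, 0.7530, 1.5550, 2.4450, 3.2470, 3.8019]

Each diagonal entry of L is the vertex degree and each off-diagonal entry is -1 where an edge is present, 0 otherwise; in the order [a, b, c, d, e, f, g] the diagonal is [2, 1, 2, 2, 2, 2, 1]. L is symmetric positive semidefinite, so every eigenvalue is real and nonnegative. The single zero eigenvalue shows the graph is connected.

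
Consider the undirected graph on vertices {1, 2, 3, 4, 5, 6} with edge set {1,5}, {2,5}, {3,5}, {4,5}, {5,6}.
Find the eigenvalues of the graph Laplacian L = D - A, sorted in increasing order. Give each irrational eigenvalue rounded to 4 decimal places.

Reading degrees in the order [1, 2, 3, 4, 5, 6] gives [1, 1, 1, 1, 5, 1]; set D = diag(1, 1, 1, 1, 5, 1) and form L = D - A. Diagonalising L (or applying a numerical eigensolver to the 6x6 matrix) gives the spectrum above. The largest eigenvalue, 6, is at most the vertex count 6. The eigenvalues sum to 10, which equals trace(L) = 2|E|.

[0, 1, 1, 1, 1, 6]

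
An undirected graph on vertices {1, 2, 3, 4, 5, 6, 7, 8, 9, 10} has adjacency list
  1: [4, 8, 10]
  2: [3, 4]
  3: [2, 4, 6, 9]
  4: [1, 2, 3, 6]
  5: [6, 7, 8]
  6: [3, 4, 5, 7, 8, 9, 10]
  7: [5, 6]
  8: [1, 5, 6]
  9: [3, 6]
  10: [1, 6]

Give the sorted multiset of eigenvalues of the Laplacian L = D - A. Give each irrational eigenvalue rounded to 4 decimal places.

[0, 0.9789, 1.3282, 1.7871, 2.3688, 3.3340, 4.1008, 4.5269, 5.3905, 8.1847]

Each diagonal entry of L is the vertex degree and each off-diagonal entry is -1 where an edge is present, 0 otherwise; in the order [1, 2, 3, 4, 5, 6, 7, 8, 9, 10] the diagonal is [3, 2, 4, 4, 3, 7, 2, 3, 2, 2]. Since every row of L sums to 0, the all-ones vector is in the kernel and 0 is an eigenvalue. The single zero eigenvalue shows the graph is connected.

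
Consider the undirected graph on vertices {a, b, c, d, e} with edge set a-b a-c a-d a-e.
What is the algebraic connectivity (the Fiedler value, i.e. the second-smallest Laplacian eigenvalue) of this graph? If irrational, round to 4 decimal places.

Each diagonal entry of L is the vertex degree and each off-diagonal entry is -1 where an edge is present, 0 otherwise; in the order [a, b, c, d, e] the diagonal is [4, 1, 1, 1, 1]. Computing the eigenvalues of L and sorting gives [0, 1, 1, 1, 5]. The Fiedler value lambda_2 = 1 is strictly positive, so the graph is connected. The eigenvalues sum to 8, which equals trace(L) = 2|E|. There is one zero in the spectrum, matching the 1 component.

1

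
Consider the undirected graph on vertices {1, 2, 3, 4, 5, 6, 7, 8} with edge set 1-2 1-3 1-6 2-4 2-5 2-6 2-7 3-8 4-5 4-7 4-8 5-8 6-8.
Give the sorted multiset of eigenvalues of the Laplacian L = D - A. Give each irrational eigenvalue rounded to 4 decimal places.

With the vertex order [1, 2, 3, 4, 5, 6, 7, 8], the degrees are [3, 5, 2, 4, 3, 3, 2, 4], giving D = diag(3, 5, 2, 4, 3, 3, 2, 4) and L = D - A. L is symmetric positive semidefinite, so every eigenvalue is real and nonnegative. The single zero eigenvalue shows the graph is connected. The largest eigenvalue, 6.4256, is at most the vertex count 8. There is one zero in the spectrum, matching the 1 component.

[0, 1.2376, 2.2266, 2.3449, 3.6203, 4.7920, 5.3529, 6.4256]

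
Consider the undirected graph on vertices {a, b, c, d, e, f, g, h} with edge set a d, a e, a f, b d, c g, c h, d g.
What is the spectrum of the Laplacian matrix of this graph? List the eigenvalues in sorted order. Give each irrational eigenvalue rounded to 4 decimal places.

With the vertex order [a, b, c, d, e, f, g, h], the degrees are [3, 1, 2, 3, 1, 1, 2, 1], giving D = diag(3, 1, 2, 3, 1, 1, 2, 1) and L = D - A. L is symmetric positive semidefinite, so every eigenvalue is real and nonnegative.

[0, 0.2243, 0.5858, 1, 1.4108, 2.7237, 3.4142, 4.6412]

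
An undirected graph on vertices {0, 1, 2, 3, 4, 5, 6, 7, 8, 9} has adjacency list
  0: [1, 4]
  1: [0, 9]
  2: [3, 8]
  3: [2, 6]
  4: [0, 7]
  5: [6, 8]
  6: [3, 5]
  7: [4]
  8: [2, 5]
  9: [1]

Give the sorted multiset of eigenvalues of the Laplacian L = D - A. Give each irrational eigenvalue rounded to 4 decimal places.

Reading degrees in the order [0, 1, 2, 3, 4, 5, 6, 7, 8, 9] gives [2, 2, 2, 2, 2, 2, 2, 1, 2, 1]; set D = diag(2, 2, 2, 2, 2, 2, 2, 1, 2, 1) and form L = D - A. The multiplicity of 0 as a Laplacian eigenvalue equals the number of connected components. The 2 zero eigenvalues correspond to the 2 connected components.

[0, 0, 0.3820, 1.3820, 1.3820, 1.3820, 2.6180, 3.6180, 3.6180, 3.6180]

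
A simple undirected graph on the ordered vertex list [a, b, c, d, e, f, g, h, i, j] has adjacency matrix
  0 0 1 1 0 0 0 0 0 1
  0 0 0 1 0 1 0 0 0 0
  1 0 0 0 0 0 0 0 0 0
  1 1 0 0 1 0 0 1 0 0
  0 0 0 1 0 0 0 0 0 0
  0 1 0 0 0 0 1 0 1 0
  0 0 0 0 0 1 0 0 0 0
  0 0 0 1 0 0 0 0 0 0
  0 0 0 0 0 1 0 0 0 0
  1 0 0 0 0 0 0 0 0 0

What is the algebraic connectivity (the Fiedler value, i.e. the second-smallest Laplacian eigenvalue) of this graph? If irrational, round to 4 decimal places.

0.1800

With the vertex order [a, b, c, d, e, f, g, h, i, j], the degrees are [3, 2, 1, 4, 1, 3, 1, 1, 1, 1], giving D = diag(3, 2, 1, 4, 1, 3, 1, 1, 1, 1) and L = D - A. The smallest Laplacian eigenvalue is always 0. The next one, lambda_2 = 0.1800, measures how hard the graph is to disconnect: larger values mean better connectivity. There is one zero in the spectrum, matching the 1 component.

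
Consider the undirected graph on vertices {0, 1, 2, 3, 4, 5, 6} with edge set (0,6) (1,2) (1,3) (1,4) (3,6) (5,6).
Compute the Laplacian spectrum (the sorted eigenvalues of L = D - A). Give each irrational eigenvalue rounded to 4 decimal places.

[0, 0.2679, 1, 1, 1.5858, 3.7321, 4.4142]

Reading degrees in the order [0, 1, 2, 3, 4, 5, 6] gives [1, 3, 1, 2, 1, 1, 3]; set D = diag(1, 3, 1, 2, 1, 1, 3) and form L = D - A. Since every row of L sums to 0, the all-ones vector is in the kernel and 0 is an eigenvalue. There is one zero in the spectrum, matching the 1 component. The largest eigenvalue, 4.4142, is at most the vertex count 7.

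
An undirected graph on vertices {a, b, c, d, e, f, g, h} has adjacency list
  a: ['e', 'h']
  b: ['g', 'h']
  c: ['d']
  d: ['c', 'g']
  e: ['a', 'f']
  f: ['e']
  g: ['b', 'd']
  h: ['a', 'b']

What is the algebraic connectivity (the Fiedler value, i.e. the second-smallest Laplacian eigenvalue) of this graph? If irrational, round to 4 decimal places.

0.1522

Each diagonal entry of L is the vertex degree and each off-diagonal entry is -1 where an edge is present, 0 otherwise; in the order [a, b, c, d, e, f, g, h] the diagonal is [2, 2, 1, 2, 2, 1, 2, 2]. The smallest Laplacian eigenvalue is always 0. The next one, lambda_2 = 0.1522, measures how hard the graph is to disconnect: larger values mean better connectivity. By the matrix-tree theorem the graph has (1/8) * product of the nonzero eigenvalues = 1 spanning tree.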